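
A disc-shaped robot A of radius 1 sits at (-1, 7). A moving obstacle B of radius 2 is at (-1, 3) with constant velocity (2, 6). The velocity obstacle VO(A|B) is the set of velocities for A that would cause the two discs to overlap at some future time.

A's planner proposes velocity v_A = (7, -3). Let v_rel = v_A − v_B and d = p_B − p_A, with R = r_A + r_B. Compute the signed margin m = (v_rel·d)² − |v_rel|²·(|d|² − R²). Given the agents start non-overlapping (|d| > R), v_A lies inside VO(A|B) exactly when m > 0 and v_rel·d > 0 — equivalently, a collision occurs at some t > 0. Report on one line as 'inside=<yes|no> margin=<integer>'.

d = (0, -4),  |d|² = 16;  R = 1+2 = 3,  c = 16−3² = 7
v_rel = (5, -9),  |v_rel|² = 106;  v_rel·d = (5)·(0) + (-9)·(-4) = 36
106·t² − 72·t + 7 = 0  ⇒  m = 36² − 106·7 = 554
m = 554 > 0,  v_rel·d = 36 > 0  ⇒  inside

inside=yes margin=554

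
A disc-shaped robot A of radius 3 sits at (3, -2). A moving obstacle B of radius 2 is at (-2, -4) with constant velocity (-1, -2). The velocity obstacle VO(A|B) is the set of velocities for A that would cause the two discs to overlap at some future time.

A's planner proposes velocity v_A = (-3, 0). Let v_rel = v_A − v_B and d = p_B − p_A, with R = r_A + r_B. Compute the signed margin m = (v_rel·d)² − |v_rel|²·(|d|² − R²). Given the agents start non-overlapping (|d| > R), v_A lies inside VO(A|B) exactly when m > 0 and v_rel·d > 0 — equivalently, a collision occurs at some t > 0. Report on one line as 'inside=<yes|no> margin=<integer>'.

d = (-5, -2),  |d|² = 29;  R = 3+2 = 5,  c = 29−5² = 4
v_rel = (-2, 2),  |v_rel|² = 8;  v_rel·d = (-2)·(-5) + (2)·(-2) = 6
8·t² − 12·t + 4 = 0  ⇒  m = 6² − 8·4 = 4
m = 4 > 0,  v_rel·d = 6 > 0  ⇒  inside

inside=yes margin=4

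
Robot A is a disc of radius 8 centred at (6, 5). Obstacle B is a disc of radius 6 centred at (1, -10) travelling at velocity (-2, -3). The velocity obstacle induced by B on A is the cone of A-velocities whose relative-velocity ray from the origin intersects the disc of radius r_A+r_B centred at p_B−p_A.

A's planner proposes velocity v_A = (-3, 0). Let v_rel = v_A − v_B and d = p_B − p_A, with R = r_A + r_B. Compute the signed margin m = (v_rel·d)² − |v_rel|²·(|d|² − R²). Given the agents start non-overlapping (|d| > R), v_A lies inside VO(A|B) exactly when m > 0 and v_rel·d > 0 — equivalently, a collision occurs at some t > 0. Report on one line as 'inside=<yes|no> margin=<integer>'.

d = (-5, -15),  |d|² = 250;  R = 8+6 = 14,  c = 250−14² = 54
v_rel = (-1, 3),  |v_rel|² = 10;  v_rel·d = (-1)·(-5) + (3)·(-15) = -40
10·t² + 80·t + 54 = 0  ⇒  m = (-40)² − 10·54 = 1060
m = 1060 > 0,  v_rel·d = -40 < 0  ⇒  outside

inside=no margin=1060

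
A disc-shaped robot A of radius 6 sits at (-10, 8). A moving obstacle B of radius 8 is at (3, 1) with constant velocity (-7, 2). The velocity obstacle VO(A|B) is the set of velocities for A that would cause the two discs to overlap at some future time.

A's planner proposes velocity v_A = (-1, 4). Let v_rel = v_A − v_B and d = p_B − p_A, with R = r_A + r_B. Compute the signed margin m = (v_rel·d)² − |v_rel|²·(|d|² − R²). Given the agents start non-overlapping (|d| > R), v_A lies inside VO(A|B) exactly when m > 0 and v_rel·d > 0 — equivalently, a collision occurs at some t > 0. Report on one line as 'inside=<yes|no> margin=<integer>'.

d = (13, -7),  |d|² = 218;  R = 6+8 = 14,  c = 218−14² = 22
v_rel = (6, 2),  |v_rel|² = 40;  v_rel·d = (6)·(13) + (2)·(-7) = 64
40·t² − 128·t + 22 = 0  ⇒  m = 64² − 40·22 = 3216
m = 3216 > 0,  v_rel·d = 64 > 0  ⇒  inside

inside=yes margin=3216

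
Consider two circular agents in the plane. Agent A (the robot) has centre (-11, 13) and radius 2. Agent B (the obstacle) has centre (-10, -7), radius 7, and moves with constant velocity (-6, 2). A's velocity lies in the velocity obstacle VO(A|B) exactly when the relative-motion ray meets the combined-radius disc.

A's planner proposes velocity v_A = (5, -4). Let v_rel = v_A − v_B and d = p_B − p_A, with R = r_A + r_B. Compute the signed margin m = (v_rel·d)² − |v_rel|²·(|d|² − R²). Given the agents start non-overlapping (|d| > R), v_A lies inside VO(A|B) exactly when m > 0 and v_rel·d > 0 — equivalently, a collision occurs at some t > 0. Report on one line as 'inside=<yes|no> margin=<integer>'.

d = (1, -20),  |d|² = 401;  R = 2+7 = 9,  c = 401−9² = 320
v_rel = (11, -6),  |v_rel|² = 157;  v_rel·d = (11)·(1) + (-6)·(-20) = 131
157·t² − 262·t + 320 = 0  ⇒  m = 131² − 157·320 = -33079
m = -33079 < 0,  v_rel·d = 131 > 0  ⇒  outside

inside=no margin=-33079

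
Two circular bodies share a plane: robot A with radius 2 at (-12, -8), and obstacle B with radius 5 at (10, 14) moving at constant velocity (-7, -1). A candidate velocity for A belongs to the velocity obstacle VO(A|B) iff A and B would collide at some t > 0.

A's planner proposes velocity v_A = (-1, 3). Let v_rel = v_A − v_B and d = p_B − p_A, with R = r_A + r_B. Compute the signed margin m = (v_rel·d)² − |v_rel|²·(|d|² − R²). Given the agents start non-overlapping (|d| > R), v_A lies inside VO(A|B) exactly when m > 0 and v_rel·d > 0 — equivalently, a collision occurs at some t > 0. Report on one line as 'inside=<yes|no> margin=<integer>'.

d = (22, 22),  |d|² = 968;  R = 2+5 = 7,  c = 968−7² = 919
v_rel = (6, 4),  |v_rel|² = 52;  v_rel·d = (6)·(22) + (4)·(22) = 220
52·t² − 440·t + 919 = 0  ⇒  m = 220² − 52·919 = 612
m = 612 > 0,  v_rel·d = 220 > 0  ⇒  inside

inside=yes margin=612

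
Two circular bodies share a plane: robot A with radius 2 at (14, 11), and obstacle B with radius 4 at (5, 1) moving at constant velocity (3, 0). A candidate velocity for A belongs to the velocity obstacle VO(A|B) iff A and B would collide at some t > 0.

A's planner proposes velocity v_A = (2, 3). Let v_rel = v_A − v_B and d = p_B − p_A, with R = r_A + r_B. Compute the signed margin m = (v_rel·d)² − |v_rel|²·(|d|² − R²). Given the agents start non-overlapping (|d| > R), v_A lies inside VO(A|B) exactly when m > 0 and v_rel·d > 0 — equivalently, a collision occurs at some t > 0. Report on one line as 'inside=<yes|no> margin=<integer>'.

d = (-9, -10),  |d|² = 181;  R = 2+4 = 6,  c = 181−6² = 145
v_rel = (-1, 3),  |v_rel|² = 10;  v_rel·d = (-1)·(-9) + (3)·(-10) = -21
10·t² + 42·t + 145 = 0  ⇒  m = (-21)² − 10·145 = -1009
m = -1009 < 0,  v_rel·d = -21 < 0  ⇒  outside

inside=no margin=-1009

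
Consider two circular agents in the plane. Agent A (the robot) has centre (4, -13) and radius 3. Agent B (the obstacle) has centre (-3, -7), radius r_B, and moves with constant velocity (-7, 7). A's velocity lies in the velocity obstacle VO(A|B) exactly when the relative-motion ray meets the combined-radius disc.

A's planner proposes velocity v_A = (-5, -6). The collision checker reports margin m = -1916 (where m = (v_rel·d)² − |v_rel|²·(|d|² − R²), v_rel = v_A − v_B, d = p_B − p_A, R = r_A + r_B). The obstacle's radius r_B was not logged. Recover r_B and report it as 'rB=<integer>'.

m = -1916
d = (-7, 6);  v_rel = (2, -13),  |v_rel|² = 173
v_rel×d = (2)·(6) − (-13)·(-7) = -79
since m = R²·173 − (-79)²:  R² = (6241 + -1916) / 173 = 25
R = √25 = 5  ⇒  r_B = 5 − 3 = 2

rB=2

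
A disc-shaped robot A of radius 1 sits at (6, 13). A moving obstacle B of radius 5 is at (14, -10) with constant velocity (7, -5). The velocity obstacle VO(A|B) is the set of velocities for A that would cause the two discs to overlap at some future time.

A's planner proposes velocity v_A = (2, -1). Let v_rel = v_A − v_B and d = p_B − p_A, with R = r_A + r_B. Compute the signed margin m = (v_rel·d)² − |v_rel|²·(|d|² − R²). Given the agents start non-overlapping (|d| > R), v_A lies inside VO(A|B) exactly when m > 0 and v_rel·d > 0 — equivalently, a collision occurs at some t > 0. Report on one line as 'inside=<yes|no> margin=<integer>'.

d = (8, -23),  |d|² = 593;  R = 1+5 = 6,  c = 593−6² = 557
v_rel = (-5, 4),  |v_rel|² = 41;  v_rel·d = (-5)·(8) + (4)·(-23) = -132
41·t² + 264·t + 557 = 0  ⇒  m = (-132)² − 41·557 = -5413
m = -5413 < 0,  v_rel·d = -132 < 0  ⇒  outside

inside=no margin=-5413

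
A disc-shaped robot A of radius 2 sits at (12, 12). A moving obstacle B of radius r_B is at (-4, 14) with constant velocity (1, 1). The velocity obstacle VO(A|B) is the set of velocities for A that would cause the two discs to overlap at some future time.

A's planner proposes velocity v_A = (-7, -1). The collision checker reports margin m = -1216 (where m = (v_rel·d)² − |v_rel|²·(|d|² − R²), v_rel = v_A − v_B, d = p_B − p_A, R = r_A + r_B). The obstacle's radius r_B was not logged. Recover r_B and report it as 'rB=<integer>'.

m = -1216
d = (-16, 2);  v_rel = (-8, -2),  |v_rel|² = 68
v_rel×d = (-8)·(2) − (-2)·(-16) = -48
since m = R²·68 − (-48)²:  R² = (2304 + -1216) / 68 = 16
R = √16 = 4  ⇒  r_B = 4 − 2 = 2

rB=2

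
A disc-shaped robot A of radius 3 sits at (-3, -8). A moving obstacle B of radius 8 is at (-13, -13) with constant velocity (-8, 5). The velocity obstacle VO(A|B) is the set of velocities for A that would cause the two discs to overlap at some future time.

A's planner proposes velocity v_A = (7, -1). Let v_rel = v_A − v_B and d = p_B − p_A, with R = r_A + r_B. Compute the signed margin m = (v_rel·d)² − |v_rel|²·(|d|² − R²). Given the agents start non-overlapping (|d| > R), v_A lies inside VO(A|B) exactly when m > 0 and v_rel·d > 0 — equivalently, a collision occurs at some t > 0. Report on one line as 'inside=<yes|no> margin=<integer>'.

d = (-10, -5),  |d|² = 125;  R = 3+8 = 11,  c = 125−11² = 4
v_rel = (15, -6),  |v_rel|² = 261;  v_rel·d = (15)·(-10) + (-6)·(-5) = -120
261·t² + 240·t + 4 = 0  ⇒  m = (-120)² − 261·4 = 13356
m = 13356 > 0,  v_rel·d = -120 < 0  ⇒  outside

inside=no margin=13356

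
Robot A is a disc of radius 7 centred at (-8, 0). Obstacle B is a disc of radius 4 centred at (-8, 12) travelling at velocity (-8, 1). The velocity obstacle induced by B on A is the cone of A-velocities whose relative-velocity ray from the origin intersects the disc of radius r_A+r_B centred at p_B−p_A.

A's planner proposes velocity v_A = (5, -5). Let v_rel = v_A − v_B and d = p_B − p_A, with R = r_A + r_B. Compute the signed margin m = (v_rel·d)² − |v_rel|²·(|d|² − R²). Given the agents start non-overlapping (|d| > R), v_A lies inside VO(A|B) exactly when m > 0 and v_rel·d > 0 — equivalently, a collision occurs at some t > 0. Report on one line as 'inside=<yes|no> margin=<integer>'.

d = (0, 12),  |d|² = 144;  R = 7+4 = 11,  c = 144−11² = 23
v_rel = (13, -6),  |v_rel|² = 205;  v_rel·d = (13)·(0) + (-6)·(12) = -72
205·t² + 144·t + 23 = 0  ⇒  m = (-72)² − 205·23 = 469
m = 469 > 0,  v_rel·d = -72 < 0  ⇒  outside

inside=no margin=469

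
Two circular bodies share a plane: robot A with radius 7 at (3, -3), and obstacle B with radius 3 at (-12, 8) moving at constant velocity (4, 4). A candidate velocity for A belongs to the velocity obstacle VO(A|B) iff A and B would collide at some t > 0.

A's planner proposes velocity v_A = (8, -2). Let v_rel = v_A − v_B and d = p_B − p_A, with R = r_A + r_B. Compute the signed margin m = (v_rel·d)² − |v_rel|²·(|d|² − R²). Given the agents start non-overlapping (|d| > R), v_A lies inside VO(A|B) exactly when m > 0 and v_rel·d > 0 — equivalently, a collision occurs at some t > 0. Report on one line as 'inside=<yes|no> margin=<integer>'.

d = (-15, 11),  |d|² = 346;  R = 7+3 = 10,  c = 346−10² = 246
v_rel = (4, -6),  |v_rel|² = 52;  v_rel·d = (4)·(-15) + (-6)·(11) = -126
52·t² + 252·t + 246 = 0  ⇒  m = (-126)² − 52·246 = 3084
m = 3084 > 0,  v_rel·d = -126 < 0  ⇒  outside

inside=no margin=3084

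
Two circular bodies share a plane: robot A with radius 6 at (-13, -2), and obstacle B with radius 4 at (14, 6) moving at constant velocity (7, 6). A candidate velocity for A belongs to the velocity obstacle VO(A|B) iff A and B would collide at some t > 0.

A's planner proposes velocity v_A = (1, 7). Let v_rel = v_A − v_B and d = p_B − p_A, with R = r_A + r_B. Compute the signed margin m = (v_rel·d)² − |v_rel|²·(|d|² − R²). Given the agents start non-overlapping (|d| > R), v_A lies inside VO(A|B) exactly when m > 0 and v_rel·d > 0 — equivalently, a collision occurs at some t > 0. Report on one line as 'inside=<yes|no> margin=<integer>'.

d = (27, 8),  |d|² = 793;  R = 6+4 = 10,  c = 793−10² = 693
v_rel = (-6, 1),  |v_rel|² = 37;  v_rel·d = (-6)·(27) + (1)·(8) = -154
37·t² + 308·t + 693 = 0  ⇒  m = (-154)² − 37·693 = -1925
m = -1925 < 0,  v_rel·d = -154 < 0  ⇒  outside

inside=no margin=-1925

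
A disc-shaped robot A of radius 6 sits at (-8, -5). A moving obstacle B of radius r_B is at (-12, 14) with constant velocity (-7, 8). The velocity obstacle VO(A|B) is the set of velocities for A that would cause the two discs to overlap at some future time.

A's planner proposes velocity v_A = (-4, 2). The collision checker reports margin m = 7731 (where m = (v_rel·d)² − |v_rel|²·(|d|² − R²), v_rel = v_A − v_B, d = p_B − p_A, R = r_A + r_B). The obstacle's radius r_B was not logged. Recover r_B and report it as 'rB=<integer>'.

m = 7731
d = (-4, 19);  v_rel = (3, -6),  |v_rel|² = 45
v_rel×d = (3)·(19) − (-6)·(-4) = 33
since m = R²·45 − 33²:  R² = (1089 + 7731) / 45 = 196
R = √196 = 14  ⇒  r_B = 14 − 6 = 8

rB=8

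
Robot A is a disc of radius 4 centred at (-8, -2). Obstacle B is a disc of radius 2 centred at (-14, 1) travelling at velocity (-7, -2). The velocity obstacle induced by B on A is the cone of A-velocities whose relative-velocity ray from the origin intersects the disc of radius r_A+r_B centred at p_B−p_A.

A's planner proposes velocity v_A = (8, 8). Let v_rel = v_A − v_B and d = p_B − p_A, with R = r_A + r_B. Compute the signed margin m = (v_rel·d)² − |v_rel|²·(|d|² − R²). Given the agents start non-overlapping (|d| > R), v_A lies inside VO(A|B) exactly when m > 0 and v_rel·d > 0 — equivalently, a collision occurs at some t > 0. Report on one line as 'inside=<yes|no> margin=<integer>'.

d = (-6, 3),  |d|² = 45;  R = 4+2 = 6,  c = 45−6² = 9
v_rel = (15, 10),  |v_rel|² = 325;  v_rel·d = (15)·(-6) + (10)·(3) = -60
325·t² + 120·t + 9 = 0  ⇒  m = (-60)² − 325·9 = 675
m = 675 > 0,  v_rel·d = -60 < 0  ⇒  outside

inside=no margin=675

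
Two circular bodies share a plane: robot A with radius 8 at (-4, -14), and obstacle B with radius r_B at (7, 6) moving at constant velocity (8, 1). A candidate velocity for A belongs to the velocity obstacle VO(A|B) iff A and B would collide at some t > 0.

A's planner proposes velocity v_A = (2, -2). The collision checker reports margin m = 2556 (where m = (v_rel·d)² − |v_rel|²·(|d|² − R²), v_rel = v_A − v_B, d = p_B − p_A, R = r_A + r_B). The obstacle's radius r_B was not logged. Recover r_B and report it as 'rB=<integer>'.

m = 2556
d = (11, 20);  v_rel = (-6, -3),  |v_rel|² = 45
v_rel×d = (-6)·(20) − (-3)·(11) = -87
since m = R²·45 − (-87)²:  R² = (7569 + 2556) / 45 = 225
R = √225 = 15  ⇒  r_B = 15 − 8 = 7

rB=7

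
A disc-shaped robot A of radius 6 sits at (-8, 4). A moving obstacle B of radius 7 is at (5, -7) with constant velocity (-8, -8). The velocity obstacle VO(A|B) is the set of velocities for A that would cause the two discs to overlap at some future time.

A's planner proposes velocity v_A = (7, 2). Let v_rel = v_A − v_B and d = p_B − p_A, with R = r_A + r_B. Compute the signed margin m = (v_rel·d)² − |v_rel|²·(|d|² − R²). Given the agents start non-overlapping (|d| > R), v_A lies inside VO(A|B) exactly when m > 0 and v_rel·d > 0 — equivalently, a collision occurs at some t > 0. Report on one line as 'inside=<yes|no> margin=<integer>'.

d = (13, -11),  |d|² = 290;  R = 6+7 = 13,  c = 290−13² = 121
v_rel = (15, 10),  |v_rel|² = 325;  v_rel·d = (15)·(13) + (10)·(-11) = 85
325·t² − 170·t + 121 = 0  ⇒  m = 85² − 325·121 = -32100
m = -32100 < 0,  v_rel·d = 85 > 0  ⇒  outside

inside=no margin=-32100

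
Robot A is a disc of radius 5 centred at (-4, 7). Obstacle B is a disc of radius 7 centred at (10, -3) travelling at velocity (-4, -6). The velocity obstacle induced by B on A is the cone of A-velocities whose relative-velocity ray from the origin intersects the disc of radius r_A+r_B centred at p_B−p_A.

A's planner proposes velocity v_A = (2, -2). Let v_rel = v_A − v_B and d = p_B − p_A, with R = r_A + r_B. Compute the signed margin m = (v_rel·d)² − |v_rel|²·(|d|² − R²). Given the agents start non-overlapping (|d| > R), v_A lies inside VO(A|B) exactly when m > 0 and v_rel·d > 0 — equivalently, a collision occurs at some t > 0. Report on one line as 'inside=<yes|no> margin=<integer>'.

d = (14, -10),  |d|² = 296;  R = 5+7 = 12,  c = 296−12² = 152
v_rel = (6, 4),  |v_rel|² = 52;  v_rel·d = (6)·(14) + (4)·(-10) = 44
52·t² − 88·t + 152 = 0  ⇒  m = 44² − 52·152 = -5968
m = -5968 < 0,  v_rel·d = 44 > 0  ⇒  outside

inside=no margin=-5968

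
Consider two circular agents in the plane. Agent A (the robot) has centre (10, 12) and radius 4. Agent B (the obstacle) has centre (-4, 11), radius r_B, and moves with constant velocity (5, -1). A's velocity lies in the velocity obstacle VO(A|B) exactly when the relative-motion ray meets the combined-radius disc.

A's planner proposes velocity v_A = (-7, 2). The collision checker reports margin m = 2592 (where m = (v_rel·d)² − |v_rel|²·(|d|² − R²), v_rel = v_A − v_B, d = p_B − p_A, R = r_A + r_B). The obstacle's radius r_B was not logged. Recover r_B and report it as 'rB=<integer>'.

m = 2592
d = (-14, -1);  v_rel = (-12, 3),  |v_rel|² = 153
v_rel×d = (-12)·(-1) − (3)·(-14) = 54
since m = R²·153 − 54²:  R² = (2916 + 2592) / 153 = 36
R = √36 = 6  ⇒  r_B = 6 − 4 = 2

rB=2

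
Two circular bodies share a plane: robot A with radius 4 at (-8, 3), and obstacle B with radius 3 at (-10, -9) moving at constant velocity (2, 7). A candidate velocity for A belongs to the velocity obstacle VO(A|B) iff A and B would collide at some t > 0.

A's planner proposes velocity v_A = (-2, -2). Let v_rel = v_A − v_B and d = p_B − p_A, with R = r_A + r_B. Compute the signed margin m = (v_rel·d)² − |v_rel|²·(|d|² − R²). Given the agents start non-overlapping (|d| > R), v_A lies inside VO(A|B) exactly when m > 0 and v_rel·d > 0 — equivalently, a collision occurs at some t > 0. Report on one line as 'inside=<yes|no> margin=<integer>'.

d = (-2, -12),  |d|² = 148;  R = 4+3 = 7,  c = 148−7² = 99
v_rel = (-4, -9),  |v_rel|² = 97;  v_rel·d = (-4)·(-2) + (-9)·(-12) = 116
97·t² − 232·t + 99 = 0  ⇒  m = 116² − 97·99 = 3853
m = 3853 > 0,  v_rel·d = 116 > 0  ⇒  inside

inside=yes margin=3853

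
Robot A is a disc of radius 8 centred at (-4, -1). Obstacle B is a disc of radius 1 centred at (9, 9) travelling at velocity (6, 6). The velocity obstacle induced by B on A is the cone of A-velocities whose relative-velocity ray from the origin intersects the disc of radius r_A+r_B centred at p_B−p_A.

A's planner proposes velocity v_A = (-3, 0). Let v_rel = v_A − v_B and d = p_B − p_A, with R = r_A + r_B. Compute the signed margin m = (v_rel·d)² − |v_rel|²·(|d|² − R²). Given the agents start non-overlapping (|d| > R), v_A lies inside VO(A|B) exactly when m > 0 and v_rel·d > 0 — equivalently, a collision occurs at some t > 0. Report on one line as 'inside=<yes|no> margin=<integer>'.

d = (13, 10),  |d|² = 269;  R = 8+1 = 9,  c = 269−9² = 188
v_rel = (-9, -6),  |v_rel|² = 117;  v_rel·d = (-9)·(13) + (-6)·(10) = -177
117·t² + 354·t + 188 = 0  ⇒  m = (-177)² − 117·188 = 9333
m = 9333 > 0,  v_rel·d = -177 < 0  ⇒  outside

inside=no margin=9333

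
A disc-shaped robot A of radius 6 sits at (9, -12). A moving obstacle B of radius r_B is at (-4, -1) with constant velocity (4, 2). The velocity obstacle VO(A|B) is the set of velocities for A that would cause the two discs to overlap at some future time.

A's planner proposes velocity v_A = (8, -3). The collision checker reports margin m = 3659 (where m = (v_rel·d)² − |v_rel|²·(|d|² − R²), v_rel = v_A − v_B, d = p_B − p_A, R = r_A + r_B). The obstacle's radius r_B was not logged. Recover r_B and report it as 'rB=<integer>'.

m = 3659
d = (-13, 11);  v_rel = (4, -5),  |v_rel|² = 41
v_rel×d = (4)·(11) − (-5)·(-13) = -21
since m = R²·41 − (-21)²:  R² = (441 + 3659) / 41 = 100
R = √100 = 10  ⇒  r_B = 10 − 6 = 4

rB=4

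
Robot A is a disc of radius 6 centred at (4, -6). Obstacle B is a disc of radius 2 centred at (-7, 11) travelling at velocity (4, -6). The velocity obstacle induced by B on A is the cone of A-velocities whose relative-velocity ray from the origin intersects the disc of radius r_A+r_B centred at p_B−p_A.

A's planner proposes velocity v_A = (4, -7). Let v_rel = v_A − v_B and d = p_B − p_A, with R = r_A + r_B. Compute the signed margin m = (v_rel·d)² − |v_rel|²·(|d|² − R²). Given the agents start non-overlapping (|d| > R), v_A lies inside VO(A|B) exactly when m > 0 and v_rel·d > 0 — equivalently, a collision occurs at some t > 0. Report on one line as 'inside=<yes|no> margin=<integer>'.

d = (-11, 17),  |d|² = 410;  R = 6+2 = 8,  c = 410−8² = 346
v_rel = (0, -1),  |v_rel|² = 1;  v_rel·d = (0)·(-11) + (-1)·(17) = -17
1·t² + 34·t + 346 = 0  ⇒  m = (-17)² − 1·346 = -57
m = -57 < 0,  v_rel·d = -17 < 0  ⇒  outside

inside=no margin=-57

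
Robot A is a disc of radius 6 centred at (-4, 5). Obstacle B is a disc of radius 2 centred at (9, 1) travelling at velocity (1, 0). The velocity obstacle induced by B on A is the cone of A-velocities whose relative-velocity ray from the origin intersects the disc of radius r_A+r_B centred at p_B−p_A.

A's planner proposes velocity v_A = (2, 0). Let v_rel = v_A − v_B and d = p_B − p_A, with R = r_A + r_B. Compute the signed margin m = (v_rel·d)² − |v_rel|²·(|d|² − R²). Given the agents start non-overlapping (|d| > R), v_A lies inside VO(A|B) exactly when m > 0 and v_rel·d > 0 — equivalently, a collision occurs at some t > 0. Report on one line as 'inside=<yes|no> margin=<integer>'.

d = (13, -4),  |d|² = 185;  R = 6+2 = 8,  c = 185−8² = 121
v_rel = (1, 0),  |v_rel|² = 1;  v_rel·d = (1)·(13) + (0)·(-4) = 13
1·t² − 26·t + 121 = 0  ⇒  m = 13² − 1·121 = 48
m = 48 > 0,  v_rel·d = 13 > 0  ⇒  inside

inside=yes margin=48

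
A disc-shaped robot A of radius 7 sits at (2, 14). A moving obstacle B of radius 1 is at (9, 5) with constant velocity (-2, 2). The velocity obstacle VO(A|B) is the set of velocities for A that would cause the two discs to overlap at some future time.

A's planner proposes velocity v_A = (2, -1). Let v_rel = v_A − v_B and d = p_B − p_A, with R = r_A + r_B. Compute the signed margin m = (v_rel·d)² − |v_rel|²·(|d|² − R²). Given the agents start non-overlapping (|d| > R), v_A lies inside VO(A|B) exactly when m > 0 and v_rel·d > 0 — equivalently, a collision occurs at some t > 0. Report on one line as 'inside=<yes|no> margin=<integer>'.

d = (7, -9),  |d|² = 130;  R = 7+1 = 8,  c = 130−8² = 66
v_rel = (4, -3),  |v_rel|² = 25;  v_rel·d = (4)·(7) + (-3)·(-9) = 55
25·t² − 110·t + 66 = 0  ⇒  m = 55² − 25·66 = 1375
m = 1375 > 0,  v_rel·d = 55 > 0  ⇒  inside

inside=yes margin=1375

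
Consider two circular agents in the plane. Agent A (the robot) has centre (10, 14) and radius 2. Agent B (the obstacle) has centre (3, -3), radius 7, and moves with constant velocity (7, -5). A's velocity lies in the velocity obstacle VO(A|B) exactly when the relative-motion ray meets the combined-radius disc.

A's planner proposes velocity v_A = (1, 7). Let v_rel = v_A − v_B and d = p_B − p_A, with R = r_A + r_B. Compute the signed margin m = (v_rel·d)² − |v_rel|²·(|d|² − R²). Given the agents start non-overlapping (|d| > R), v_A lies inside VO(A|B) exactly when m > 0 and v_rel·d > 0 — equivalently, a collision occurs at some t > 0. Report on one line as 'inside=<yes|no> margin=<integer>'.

d = (-7, -17),  |d|² = 338;  R = 2+7 = 9,  c = 338−9² = 257
v_rel = (-6, 12),  |v_rel|² = 180;  v_rel·d = (-6)·(-7) + (12)·(-17) = -162
180·t² + 324·t + 257 = 0  ⇒  m = (-162)² − 180·257 = -20016
m = -20016 < 0,  v_rel·d = -162 < 0  ⇒  outside

inside=no margin=-20016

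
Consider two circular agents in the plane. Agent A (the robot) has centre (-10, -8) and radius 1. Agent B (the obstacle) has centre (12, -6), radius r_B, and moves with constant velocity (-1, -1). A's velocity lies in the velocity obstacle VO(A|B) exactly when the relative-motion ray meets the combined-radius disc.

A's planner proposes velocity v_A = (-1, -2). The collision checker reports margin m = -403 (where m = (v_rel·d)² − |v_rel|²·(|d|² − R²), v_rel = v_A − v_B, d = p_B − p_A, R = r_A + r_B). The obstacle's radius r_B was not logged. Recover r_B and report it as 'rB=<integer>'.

m = -403
d = (22, 2);  v_rel = (0, -1),  |v_rel|² = 1
v_rel×d = (0)·(2) − (-1)·(22) = 22
since m = R²·1 − 22²:  R² = (484 + -403) / 1 = 81
R = √81 = 9  ⇒  r_B = 9 − 1 = 8

rB=8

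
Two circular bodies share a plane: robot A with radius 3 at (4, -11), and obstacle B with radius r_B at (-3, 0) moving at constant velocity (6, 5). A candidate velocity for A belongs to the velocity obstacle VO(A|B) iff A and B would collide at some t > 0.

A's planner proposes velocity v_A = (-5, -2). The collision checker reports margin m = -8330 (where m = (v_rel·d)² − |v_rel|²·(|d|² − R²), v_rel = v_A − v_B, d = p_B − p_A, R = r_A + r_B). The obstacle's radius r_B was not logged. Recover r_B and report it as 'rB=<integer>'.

m = -8330
d = (-7, 11);  v_rel = (-11, -7),  |v_rel|² = 170
v_rel×d = (-11)·(11) − (-7)·(-7) = -170
since m = R²·170 − (-170)²:  R² = (28900 + -8330) / 170 = 121
R = √121 = 11  ⇒  r_B = 11 − 3 = 8

rB=8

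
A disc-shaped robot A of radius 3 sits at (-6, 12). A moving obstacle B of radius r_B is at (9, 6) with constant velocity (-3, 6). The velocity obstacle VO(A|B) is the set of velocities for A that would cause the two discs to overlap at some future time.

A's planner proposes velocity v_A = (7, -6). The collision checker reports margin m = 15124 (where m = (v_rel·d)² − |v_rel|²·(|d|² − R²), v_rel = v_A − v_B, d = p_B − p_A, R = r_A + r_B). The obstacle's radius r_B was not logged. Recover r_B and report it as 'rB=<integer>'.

m = 15124
d = (15, -6);  v_rel = (10, -12),  |v_rel|² = 244
v_rel×d = (10)·(-6) − (-12)·(15) = 120
since m = R²·244 − 120²:  R² = (14400 + 15124) / 244 = 121
R = √121 = 11  ⇒  r_B = 11 − 3 = 8

rB=8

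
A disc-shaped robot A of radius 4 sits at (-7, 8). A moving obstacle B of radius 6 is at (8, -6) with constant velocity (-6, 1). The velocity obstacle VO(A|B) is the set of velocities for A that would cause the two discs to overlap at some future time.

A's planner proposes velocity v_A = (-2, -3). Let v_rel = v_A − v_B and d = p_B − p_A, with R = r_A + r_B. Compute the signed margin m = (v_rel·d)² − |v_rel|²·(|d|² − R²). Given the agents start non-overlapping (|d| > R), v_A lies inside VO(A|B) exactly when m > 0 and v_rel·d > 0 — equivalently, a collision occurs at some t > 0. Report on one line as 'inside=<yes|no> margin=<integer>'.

d = (15, -14),  |d|² = 421;  R = 4+6 = 10,  c = 421−10² = 321
v_rel = (4, -4),  |v_rel|² = 32;  v_rel·d = (4)·(15) + (-4)·(-14) = 116
32·t² − 232·t + 321 = 0  ⇒  m = 116² − 32·321 = 3184
m = 3184 > 0,  v_rel·d = 116 > 0  ⇒  inside

inside=yes margin=3184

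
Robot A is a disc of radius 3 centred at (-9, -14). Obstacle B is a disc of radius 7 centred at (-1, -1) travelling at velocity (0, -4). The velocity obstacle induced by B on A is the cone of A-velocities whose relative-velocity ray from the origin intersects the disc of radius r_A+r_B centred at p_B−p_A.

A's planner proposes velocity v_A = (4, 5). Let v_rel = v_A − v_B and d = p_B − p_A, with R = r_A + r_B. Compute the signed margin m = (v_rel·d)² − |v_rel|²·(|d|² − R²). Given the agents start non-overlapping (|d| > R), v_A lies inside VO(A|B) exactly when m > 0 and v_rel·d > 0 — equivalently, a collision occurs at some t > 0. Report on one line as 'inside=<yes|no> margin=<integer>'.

d = (8, 13),  |d|² = 233;  R = 3+7 = 10,  c = 233−10² = 133
v_rel = (4, 9),  |v_rel|² = 97;  v_rel·d = (4)·(8) + (9)·(13) = 149
97·t² − 298·t + 133 = 0  ⇒  m = 149² − 97·133 = 9300
m = 9300 > 0,  v_rel·d = 149 > 0  ⇒  inside

inside=yes margin=9300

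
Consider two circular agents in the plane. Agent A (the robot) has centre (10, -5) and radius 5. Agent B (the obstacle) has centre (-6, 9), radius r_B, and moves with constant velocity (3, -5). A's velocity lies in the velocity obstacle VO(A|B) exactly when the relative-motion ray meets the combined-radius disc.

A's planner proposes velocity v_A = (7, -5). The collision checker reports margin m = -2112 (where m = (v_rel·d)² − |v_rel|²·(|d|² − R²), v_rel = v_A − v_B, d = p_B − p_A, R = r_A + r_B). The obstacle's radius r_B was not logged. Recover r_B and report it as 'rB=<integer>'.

m = -2112
d = (-16, 14);  v_rel = (4, 0),  |v_rel|² = 16
v_rel×d = (4)·(14) − (0)·(-16) = 56
since m = R²·16 − 56²:  R² = (3136 + -2112) / 16 = 64
R = √64 = 8  ⇒  r_B = 8 − 5 = 3

rB=3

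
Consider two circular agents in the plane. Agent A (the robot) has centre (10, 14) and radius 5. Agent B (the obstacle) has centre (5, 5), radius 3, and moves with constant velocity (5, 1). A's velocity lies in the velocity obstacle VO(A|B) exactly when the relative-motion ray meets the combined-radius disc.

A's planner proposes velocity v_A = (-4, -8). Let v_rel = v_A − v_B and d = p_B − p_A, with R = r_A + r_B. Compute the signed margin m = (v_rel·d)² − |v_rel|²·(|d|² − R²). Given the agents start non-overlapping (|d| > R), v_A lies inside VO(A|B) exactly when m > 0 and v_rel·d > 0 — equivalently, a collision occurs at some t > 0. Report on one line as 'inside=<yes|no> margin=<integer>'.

d = (-5, -9),  |d|² = 106;  R = 5+3 = 8,  c = 106−8² = 42
v_rel = (-9, -9),  |v_rel|² = 162;  v_rel·d = (-9)·(-5) + (-9)·(-9) = 126
162·t² − 252·t + 42 = 0  ⇒  m = 126² − 162·42 = 9072
m = 9072 > 0,  v_rel·d = 126 > 0  ⇒  inside

inside=yes margin=9072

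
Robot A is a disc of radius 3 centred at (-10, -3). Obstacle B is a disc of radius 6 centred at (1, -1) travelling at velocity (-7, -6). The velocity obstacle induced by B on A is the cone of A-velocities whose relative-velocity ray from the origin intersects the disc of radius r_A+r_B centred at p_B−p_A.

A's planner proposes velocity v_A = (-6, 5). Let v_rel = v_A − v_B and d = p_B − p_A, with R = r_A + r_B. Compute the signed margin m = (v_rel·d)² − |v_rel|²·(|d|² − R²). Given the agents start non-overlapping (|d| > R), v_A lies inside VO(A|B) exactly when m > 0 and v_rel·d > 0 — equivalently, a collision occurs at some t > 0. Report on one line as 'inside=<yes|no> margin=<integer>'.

d = (11, 2),  |d|² = 125;  R = 3+6 = 9,  c = 125−9² = 44
v_rel = (1, 11),  |v_rel|² = 122;  v_rel·d = (1)·(11) + (11)·(2) = 33
122·t² − 66·t + 44 = 0  ⇒  m = 33² − 122·44 = -4279
m = -4279 < 0,  v_rel·d = 33 > 0  ⇒  outside

inside=no margin=-4279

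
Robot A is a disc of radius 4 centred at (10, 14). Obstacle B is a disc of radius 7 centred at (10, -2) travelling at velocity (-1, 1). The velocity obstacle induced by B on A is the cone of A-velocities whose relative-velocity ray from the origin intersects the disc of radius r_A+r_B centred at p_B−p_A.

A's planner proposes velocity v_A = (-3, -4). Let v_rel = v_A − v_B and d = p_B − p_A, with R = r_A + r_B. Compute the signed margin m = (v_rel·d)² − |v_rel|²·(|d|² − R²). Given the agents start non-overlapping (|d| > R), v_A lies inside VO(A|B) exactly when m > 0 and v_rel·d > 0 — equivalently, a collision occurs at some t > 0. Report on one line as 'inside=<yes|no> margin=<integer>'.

d = (0, -16),  |d|² = 256;  R = 4+7 = 11,  c = 256−11² = 135
v_rel = (-2, -5),  |v_rel|² = 29;  v_rel·d = (-2)·(0) + (-5)·(-16) = 80
29·t² − 160·t + 135 = 0  ⇒  m = 80² − 29·135 = 2485
m = 2485 > 0,  v_rel·d = 80 > 0  ⇒  inside

inside=yes margin=2485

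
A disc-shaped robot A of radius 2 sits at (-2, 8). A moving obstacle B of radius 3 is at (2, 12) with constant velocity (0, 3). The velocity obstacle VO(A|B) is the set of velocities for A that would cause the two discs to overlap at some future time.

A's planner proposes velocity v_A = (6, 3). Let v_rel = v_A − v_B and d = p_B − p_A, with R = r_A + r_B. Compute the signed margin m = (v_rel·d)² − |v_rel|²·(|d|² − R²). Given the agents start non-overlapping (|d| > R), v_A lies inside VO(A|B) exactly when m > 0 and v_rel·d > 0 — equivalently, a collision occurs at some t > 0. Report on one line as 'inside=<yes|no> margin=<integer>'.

d = (4, 4),  |d|² = 32;  R = 2+3 = 5,  c = 32−5² = 7
v_rel = (6, 0),  |v_rel|² = 36;  v_rel·d = (6)·(4) + (0)·(4) = 24
36·t² − 48·t + 7 = 0  ⇒  m = 24² − 36·7 = 324
m = 324 > 0,  v_rel·d = 24 > 0  ⇒  inside

inside=yes margin=324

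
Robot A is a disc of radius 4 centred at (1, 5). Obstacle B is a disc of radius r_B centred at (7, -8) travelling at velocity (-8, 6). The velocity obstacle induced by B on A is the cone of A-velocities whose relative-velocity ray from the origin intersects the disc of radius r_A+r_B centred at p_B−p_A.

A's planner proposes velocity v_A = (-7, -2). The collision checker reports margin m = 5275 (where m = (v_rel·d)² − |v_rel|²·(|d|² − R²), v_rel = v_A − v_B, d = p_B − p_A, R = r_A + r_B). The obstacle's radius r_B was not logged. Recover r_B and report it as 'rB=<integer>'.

m = 5275
d = (6, -13);  v_rel = (1, -8),  |v_rel|² = 65
v_rel×d = (1)·(-13) − (-8)·(6) = 35
since m = R²·65 − 35²:  R² = (1225 + 5275) / 65 = 100
R = √100 = 10  ⇒  r_B = 10 − 4 = 6

rB=6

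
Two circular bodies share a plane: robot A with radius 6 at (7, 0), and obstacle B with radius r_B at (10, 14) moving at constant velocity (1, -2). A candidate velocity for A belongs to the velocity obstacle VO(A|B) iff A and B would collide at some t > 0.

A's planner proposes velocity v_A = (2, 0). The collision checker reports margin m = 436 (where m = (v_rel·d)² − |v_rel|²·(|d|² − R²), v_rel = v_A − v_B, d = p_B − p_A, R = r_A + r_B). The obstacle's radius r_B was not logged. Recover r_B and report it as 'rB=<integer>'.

m = 436
d = (3, 14);  v_rel = (1, 2),  |v_rel|² = 5
v_rel×d = (1)·(14) − (2)·(3) = 8
since m = R²·5 − 8²:  R² = (64 + 436) / 5 = 100
R = √100 = 10  ⇒  r_B = 10 − 6 = 4

rB=4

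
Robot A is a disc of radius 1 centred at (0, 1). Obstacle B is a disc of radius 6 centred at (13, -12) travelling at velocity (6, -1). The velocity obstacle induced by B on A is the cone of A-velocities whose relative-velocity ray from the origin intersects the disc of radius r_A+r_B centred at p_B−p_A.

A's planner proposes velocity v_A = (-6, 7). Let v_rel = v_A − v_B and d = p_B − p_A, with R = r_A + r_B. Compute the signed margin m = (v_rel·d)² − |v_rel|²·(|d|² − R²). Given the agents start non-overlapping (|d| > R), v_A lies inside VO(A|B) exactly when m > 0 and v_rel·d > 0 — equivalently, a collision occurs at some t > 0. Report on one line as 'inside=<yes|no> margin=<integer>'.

d = (13, -13),  |d|² = 338;  R = 1+6 = 7,  c = 338−7² = 289
v_rel = (-12, 8),  |v_rel|² = 208;  v_rel·d = (-12)·(13) + (8)·(-13) = -260
208·t² + 520·t + 289 = 0  ⇒  m = (-260)² − 208·289 = 7488
m = 7488 > 0,  v_rel·d = -260 < 0  ⇒  outside

inside=no margin=7488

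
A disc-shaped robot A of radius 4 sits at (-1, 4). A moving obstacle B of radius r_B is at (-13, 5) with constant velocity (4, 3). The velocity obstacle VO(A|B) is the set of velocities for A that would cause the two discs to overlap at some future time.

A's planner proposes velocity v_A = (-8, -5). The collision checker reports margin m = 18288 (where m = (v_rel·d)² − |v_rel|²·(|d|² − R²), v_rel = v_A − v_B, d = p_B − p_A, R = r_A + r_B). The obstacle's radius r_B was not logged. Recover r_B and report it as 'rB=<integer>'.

m = 18288
d = (-12, 1);  v_rel = (-12, -8),  |v_rel|² = 208
v_rel×d = (-12)·(1) − (-8)·(-12) = -108
since m = R²·208 − (-108)²:  R² = (11664 + 18288) / 208 = 144
R = √144 = 12  ⇒  r_B = 12 − 4 = 8

rB=8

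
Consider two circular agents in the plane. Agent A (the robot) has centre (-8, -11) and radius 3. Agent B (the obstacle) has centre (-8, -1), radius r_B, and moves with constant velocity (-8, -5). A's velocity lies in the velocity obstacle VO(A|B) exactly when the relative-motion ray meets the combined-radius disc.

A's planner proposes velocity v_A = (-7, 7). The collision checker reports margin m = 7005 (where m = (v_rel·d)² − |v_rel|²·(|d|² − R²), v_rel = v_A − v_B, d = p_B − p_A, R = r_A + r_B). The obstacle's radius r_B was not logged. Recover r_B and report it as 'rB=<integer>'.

m = 7005
d = (0, 10);  v_rel = (1, 12),  |v_rel|² = 145
v_rel×d = (1)·(10) − (12)·(0) = 10
since m = R²·145 − 10²:  R² = (100 + 7005) / 145 = 49
R = √49 = 7  ⇒  r_B = 7 − 3 = 4

rB=4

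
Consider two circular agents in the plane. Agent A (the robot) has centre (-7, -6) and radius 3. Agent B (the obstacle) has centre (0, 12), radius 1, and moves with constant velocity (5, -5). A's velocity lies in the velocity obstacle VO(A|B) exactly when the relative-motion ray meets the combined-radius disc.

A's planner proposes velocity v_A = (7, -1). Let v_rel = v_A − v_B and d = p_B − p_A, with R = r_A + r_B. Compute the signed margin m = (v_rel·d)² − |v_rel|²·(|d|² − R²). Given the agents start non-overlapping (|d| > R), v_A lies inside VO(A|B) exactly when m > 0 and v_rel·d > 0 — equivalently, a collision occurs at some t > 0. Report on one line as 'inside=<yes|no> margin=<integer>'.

d = (7, 18),  |d|² = 373;  R = 3+1 = 4,  c = 373−4² = 357
v_rel = (2, 4),  |v_rel|² = 20;  v_rel·d = (2)·(7) + (4)·(18) = 86
20·t² − 172·t + 357 = 0  ⇒  m = 86² − 20·357 = 256
m = 256 > 0,  v_rel·d = 86 > 0  ⇒  inside

inside=yes margin=256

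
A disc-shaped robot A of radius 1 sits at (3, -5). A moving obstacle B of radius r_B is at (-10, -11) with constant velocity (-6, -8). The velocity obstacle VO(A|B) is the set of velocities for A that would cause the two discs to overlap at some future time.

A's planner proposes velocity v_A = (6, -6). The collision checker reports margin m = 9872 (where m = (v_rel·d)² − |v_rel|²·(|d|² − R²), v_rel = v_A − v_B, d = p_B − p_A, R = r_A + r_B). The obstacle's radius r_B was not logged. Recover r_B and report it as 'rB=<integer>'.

m = 9872
d = (-13, -6);  v_rel = (12, 2),  |v_rel|² = 148
v_rel×d = (12)·(-6) − (2)·(-13) = -46
since m = R²·148 − (-46)²:  R² = (2116 + 9872) / 148 = 81
R = √81 = 9  ⇒  r_B = 9 − 1 = 8

rB=8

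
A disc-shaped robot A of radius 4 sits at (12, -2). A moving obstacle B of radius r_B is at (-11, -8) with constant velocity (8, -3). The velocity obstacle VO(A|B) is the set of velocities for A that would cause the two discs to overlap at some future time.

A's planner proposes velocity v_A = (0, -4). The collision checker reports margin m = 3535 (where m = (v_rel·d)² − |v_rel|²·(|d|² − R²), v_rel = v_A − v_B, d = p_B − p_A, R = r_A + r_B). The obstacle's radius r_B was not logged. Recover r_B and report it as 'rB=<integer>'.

m = 3535
d = (-23, -6);  v_rel = (-8, -1),  |v_rel|² = 65
v_rel×d = (-8)·(-6) − (-1)·(-23) = 25
since m = R²·65 − 25²:  R² = (625 + 3535) / 65 = 64
R = √64 = 8  ⇒  r_B = 8 − 4 = 4

rB=4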